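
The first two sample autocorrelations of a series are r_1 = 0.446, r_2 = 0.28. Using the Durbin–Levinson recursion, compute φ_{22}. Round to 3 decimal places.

0.101

φ_{22} = (r_2 − r_1²) / (1 − r_1²)
r_1² = (0.446)² = 0.198916
Numerator = 0.28 − 0.1989 = 0.0811; denominator = 1 − 0.1989 = 0.8011
φ_{22} = 0.0811 / 0.8011 = 0.101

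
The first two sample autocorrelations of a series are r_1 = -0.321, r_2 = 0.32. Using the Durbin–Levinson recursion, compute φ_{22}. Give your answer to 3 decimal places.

φ_{22} = (r_2 − r_1²) / (1 − r_1²)
r_1² = (-0.321)² = 0.103041
Numerator = 0.32 − 0.1030 = 0.2170; denominator = 1 − 0.1030 = 0.8970
φ_{22} = 0.2170 / 0.8970 = 0.242

0.242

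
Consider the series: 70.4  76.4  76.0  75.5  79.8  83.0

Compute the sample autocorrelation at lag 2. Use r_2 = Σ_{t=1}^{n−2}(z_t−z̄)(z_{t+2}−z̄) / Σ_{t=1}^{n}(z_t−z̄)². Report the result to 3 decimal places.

-0.052

Mean z̄ = (70.4 + 76.4 + 76.0 + 75.5 + 79.8 + 83.0)/6 = 76.8500
Deviations from mean: -6.4500, -0.4500, -0.8500, -1.3500, 2.9500, 6.1500
Σ(z_t−z̄)(z_{t+2}−z̄) = (5.4825) + (0.6075) + (-2.5075) + (-8.3025) = -4.7200
Denominator Σ(z_t−z̄)² = 90.8750
r_2 = -4.7200 / 90.8750 = -0.052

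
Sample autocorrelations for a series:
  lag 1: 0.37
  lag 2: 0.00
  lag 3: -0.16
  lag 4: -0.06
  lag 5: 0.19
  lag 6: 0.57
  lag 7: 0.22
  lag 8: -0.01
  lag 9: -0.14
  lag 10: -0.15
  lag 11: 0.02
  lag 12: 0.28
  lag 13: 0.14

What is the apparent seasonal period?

6

The largest autocorrelation is r_6 = 0.57; the remaining lags stay at or below 0.37. The elevated value at lag 1 (0.37), dropping to 0.00 at lag 2, reflects decaying short-term dependence rather than seasonality.
The dominant spike at lag 6 indicates a seasonal period of 6.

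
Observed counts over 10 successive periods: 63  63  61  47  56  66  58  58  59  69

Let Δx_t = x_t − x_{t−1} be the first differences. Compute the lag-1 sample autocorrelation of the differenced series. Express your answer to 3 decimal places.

-0.140

First differences Δx: 0, -2, -14, 9, 10, -8, 0, 1, 10
Mean of differences = 0.6667
Numerator Σ(Δx_t−Δx̄)(Δx_{t+1}−Δx̄) = -75.7778
Denominator Σ(Δx_t−Δx̄)² = 542.0000
r_1(Δx) = -75.7778 / 542.0000 = -0.140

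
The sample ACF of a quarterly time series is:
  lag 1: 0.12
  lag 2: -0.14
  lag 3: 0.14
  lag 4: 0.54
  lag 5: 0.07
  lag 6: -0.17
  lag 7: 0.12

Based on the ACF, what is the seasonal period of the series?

The largest autocorrelation is r_4 = 0.54; the remaining lags stay at or below 0.14.
The dominant spike at lag 4 indicates a seasonal period of 4.

4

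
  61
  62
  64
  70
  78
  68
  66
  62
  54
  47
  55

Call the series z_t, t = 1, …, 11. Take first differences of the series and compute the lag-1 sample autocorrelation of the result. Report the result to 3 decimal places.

First differences Δz: 1, 2, 6, 8, -10, -2, -4, -8, -7, 8
Mean of differences = -0.6000
Numerator Σ(Δz_t−Δz̄)(Δz_{t+1}−Δz̄) = 32.6400
Denominator Σ(Δz_t−Δz̄)² = 398.4000
r_1(Δz) = 32.6400 / 398.4000 = 0.082

0.082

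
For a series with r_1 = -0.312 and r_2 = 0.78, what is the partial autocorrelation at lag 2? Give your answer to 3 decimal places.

φ_{22} = (r_2 − r_1²) / (1 − r_1²)
r_1² = (-0.312)² = 0.097344
Numerator = 0.78 − 0.0973 = 0.6827; denominator = 1 − 0.0973 = 0.9027
φ_{22} = 0.6827 / 0.9027 = 0.756

0.756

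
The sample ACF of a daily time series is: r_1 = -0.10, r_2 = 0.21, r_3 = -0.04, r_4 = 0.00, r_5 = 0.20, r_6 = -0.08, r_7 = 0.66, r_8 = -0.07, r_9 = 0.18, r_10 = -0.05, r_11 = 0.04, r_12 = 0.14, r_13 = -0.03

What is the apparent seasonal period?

The largest autocorrelation is r_7 = 0.66; the remaining lags stay at or below 0.21.
The dominant spike at lag 7 indicates a seasonal period of 7.

7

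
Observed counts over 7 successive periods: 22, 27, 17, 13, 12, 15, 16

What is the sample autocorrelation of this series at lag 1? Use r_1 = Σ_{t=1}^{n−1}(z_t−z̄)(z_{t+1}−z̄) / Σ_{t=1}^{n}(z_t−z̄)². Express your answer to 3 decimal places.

Mean z̄ = (22 + 27 + 17 + 13 + 12 + 15 + 16)/7 = 17.4286
Σ(z_t−z̄)(z_{t+1}−z̄) = (43.7551) + (-4.1020) + (1.8980) + (24.0408) + (13.1837) + (3.4694) = 82.2449
Denominator Σ(z_t−z̄)² = 169.7143
r_1 = 82.2449 / 169.7143 = 0.485

0.485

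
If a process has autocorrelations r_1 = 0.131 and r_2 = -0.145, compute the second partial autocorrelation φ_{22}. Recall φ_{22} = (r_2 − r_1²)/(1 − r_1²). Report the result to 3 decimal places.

-0.165

φ_{22} = (r_2 − r_1²) / (1 − r_1²)
r_1² = (0.131)² = 0.017161
Numerator = -0.145 − 0.0172 = -0.1622; denominator = 1 − 0.0172 = 0.9828
φ_{22} = -0.1622 / 0.9828 = -0.165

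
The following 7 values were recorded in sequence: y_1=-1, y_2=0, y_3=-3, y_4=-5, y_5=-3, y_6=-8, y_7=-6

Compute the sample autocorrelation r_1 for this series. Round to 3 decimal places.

0.372

Mean ȳ = (-1 + 0 − 3 − 5 − 3 − 8 − 6)/7 = -3.7143
Numerator Σ_{t=1}^{6}(y_t−ȳ)(y_{t+1}−ȳ) = 17.6327
Denominator Σ(y_t−ȳ)² = 47.4286
r_1 = 17.6327 / 47.4286 = 0.372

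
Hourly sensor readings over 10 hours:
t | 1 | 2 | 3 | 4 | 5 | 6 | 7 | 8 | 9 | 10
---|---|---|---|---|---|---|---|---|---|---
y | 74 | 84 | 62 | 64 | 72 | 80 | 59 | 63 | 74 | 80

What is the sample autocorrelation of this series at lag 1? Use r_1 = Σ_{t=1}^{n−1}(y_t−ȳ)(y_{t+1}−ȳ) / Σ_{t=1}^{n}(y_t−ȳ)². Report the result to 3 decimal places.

-0.029

Mean ȳ = (74 + 84 + 62 + 64 + 72 + 80 + 59 + 63 + 74 + 80)/10 = 71.2000
Numerator Σ_{t=1}^{9}(y_t−ȳ)(y_{t+1}−ȳ) = -20.0400
Denominator Σ(y_t−ȳ)² = 687.6000
r_1 = -20.0400 / 687.6000 = -0.029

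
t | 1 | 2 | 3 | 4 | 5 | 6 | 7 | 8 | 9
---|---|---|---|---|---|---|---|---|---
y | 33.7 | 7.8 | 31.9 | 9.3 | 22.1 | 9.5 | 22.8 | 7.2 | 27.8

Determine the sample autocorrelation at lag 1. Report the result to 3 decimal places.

-0.724

Mean ȳ = (33.7 + 7.8 + 31.9 + 9.3 + 22.1 + 9.5 + 22.8 + 7.2 + 27.8)/9 = 19.1222
Numerator Σ_{t=1}^{8}(y_t−ȳ)(y_{t+1}−ȳ) = -675.8272
Denominator Σ(y_t−ȳ)² = 932.8756
r_1 = -675.8272 / 932.8756 = -0.724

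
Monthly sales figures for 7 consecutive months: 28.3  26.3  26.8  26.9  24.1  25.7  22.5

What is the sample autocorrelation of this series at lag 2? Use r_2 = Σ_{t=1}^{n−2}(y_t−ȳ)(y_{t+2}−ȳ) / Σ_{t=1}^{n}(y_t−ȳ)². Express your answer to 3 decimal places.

Mean ȳ = (28.3 + 26.3 + 26.8 + 26.9 + 24.1 + 25.7 + 22.5)/7 = 25.8000
Deviations from mean: 2.5000, 0.5000, 1.0000, 1.1000, -1.7000, -0.1000, -3.3000
Σ(y_t−ȳ)(y_{t+2}−ȳ) = (2.5000) + (0.5500) + (-1.7000) + (-0.1100) + (5.6100) = 6.8500
Denominator Σ(y_t−ȳ)² = 22.5000
r_2 = 6.8500 / 22.5000 = 0.304

0.304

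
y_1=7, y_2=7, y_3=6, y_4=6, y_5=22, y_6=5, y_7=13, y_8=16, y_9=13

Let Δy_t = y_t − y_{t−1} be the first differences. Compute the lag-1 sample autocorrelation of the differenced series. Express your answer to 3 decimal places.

First differences Δy: 0, -1, 0, 16, -17, 8, 3, -3
Mean of differences = 0.7500
Numerator Σ(Δy_t−Δȳ)(Δy_{t+1}−Δȳ) = -400.3125
Denominator Σ(Δy_t−Δȳ)² = 623.5000
r_1(Δy) = -400.3125 / 623.5000 = -0.642

-0.642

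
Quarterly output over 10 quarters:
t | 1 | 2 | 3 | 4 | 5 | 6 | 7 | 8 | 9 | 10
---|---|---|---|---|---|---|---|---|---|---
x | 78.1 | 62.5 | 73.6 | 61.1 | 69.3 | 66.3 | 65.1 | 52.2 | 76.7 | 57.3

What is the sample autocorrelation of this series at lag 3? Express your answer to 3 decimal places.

Mean x̄ = (78.1 + 62.5 + 73.6 + 61.1 + 69.3 + 66.3 + 65.1 + 52.2 + 76.7 + 57.3)/10 = 66.2200
Σ(x_t−x̄)(x_{t+3}−x̄) = (-60.8256) + (-11.4576) + (0.5904) + (5.7344) + (-43.1816) + (0.8384) + (9.9904) = -98.3112
Denominator Σ(x_t−x̄)² = 632.3560
r_3 = -98.3112 / 632.3560 = -0.155

-0.155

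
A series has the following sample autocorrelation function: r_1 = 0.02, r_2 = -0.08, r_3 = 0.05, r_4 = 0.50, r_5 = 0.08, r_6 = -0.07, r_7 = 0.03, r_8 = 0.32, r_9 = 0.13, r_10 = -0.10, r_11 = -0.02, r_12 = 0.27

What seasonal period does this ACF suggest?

4

The largest autocorrelation is r_4 = 0.50, with weaker echoes at lags 8 (0.32) and 12 (0.27); the remaining lags stay at or below 0.13.
The dominant spike at lag 4 indicates a seasonal period of 4.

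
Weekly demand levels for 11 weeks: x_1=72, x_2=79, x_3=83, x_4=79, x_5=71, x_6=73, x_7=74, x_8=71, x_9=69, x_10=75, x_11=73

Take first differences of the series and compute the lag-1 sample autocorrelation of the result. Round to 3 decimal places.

First differences Δx: 7, 4, -4, -8, 2, 1, -3, -2, 6, -2
Mean of differences = 0.1000
Numerator Σ(Δx_t−Δx̄)(Δx_{t+1}−Δx̄) = 9.3900
Denominator Σ(Δx_t−Δx̄)² = 202.9000
r_1(Δx) = 9.3900 / 202.9000 = 0.046

0.046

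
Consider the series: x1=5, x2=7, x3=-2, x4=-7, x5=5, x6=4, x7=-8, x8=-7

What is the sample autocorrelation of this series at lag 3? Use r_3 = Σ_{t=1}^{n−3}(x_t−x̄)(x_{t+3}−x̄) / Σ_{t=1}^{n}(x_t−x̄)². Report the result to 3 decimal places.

Mean x̄ = (5 + 7 − 2 − 7 + 5 + 4 − 8 − 7)/8 = -0.3750
Deviations from mean: 5.3750, 7.3750, -1.6250, -6.6250, 5.3750, 4.3750, -7.6250, -6.6250
Numerator Σ_{t=1}^{5}(x_t−x̄)(x_{t+3}−x̄) = 11.8281
Denominator Σ(x_t−x̄)² = 279.8750
r_3 = 11.8281 / 279.8750 = 0.042

0.042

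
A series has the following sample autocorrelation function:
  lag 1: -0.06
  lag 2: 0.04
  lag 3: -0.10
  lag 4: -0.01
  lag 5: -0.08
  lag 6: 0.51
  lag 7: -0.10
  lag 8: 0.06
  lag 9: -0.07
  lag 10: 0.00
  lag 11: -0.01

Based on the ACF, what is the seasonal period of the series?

6

The largest autocorrelation is r_6 = 0.51; the remaining lags stay at or below 0.06.
The dominant spike at lag 6 indicates a seasonal period of 6.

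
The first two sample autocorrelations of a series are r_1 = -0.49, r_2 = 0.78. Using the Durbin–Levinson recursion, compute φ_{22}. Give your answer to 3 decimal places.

φ_{22} = (r_2 − r_1²) / (1 − r_1²)
r_1² = (-0.49)² = 0.2401
Numerator = 0.78 − 0.2401 = 0.5399; denominator = 1 − 0.2401 = 0.7599
φ_{22} = 0.5399 / 0.7599 = 0.710

0.710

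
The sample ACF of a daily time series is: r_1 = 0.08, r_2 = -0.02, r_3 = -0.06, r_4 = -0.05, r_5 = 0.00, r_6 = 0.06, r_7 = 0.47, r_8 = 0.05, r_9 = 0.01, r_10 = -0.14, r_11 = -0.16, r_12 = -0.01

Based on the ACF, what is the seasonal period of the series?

The largest autocorrelation is r_7 = 0.47; the remaining lags stay at or below 0.08.
The dominant spike at lag 7 indicates a seasonal period of 7.

7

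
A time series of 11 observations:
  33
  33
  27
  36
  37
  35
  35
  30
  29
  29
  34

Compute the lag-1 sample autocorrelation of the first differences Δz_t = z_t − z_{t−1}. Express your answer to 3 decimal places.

-0.241

First differences Δz: 0, -6, 9, 1, -2, 0, -5, -1, 0, 5
Mean of differences = 0.1000
Numerator Σ(Δz_t−Δz̄)(Δz_{t+1}−Δz̄) = -41.6100
Denominator Σ(Δz_t−Δz̄)² = 172.9000
r_1(Δz) = -41.6100 / 172.9000 = -0.241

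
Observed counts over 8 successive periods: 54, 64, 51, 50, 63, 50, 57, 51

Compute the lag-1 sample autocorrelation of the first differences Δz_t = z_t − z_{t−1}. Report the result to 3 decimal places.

-0.629

First differences Δz: 10, -13, -1, 13, -13, 7, -6
Mean of differences = -0.4286
Numerator Σ(Δz_t−Δz̄)(Δz_{t+1}−Δz̄) = -435.1837
Denominator Σ(Δz_t−Δz̄)² = 691.7143
r_1(Δz) = -435.1837 / 691.7143 = -0.629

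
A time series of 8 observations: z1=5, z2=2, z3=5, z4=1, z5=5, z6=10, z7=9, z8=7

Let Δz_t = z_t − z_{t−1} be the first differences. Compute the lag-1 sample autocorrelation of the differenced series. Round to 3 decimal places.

First differences Δz: -3, 3, -4, 4, 5, -1, -2
Mean of differences = 0.2857
Numerator Σ(Δz_t−Δz̄)(Δz_{t+1}−Δz̄) = -22.0816
Denominator Σ(Δz_t−Δz̄)² = 79.4286
r_1(Δz) = -22.0816 / 79.4286 = -0.278

-0.278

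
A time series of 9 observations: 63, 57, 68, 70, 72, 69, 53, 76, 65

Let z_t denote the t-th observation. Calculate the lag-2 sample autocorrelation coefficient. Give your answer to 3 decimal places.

-0.124

Mean z̄ = (63 + 57 + 68 + 70 + 72 + 69 + 53 + 76 + 65)/9 = 65.8889
Σ(z_t−z̄)(z_{t+2}−z̄) = (-6.0988) + (-36.5432) + (12.9012) + (12.7901) + (-78.7654) + (31.4568) + (11.4568) = -52.8025
Denominator Σ(z_t−z̄)² = 424.8889
r_2 = -52.8025 / 424.8889 = -0.124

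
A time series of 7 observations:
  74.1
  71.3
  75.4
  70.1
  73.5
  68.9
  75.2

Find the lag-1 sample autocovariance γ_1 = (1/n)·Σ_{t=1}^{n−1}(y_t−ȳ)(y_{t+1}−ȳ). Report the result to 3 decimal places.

Mean ȳ = (74.1 + 71.3 + 75.4 + 70.1 + 73.5 + 68.9 + 75.2)/7 = 72.6429
Deviations: 1.4571, -1.3429, 2.7571, -2.5429, 0.8571, -3.7429, 2.5571
Σ_{t=1}^{6}(y_t−ȳ)(y_{t+1}−ȳ) = -27.6290
γ_1 = -27.6290 / 7 = -3.947

-3.947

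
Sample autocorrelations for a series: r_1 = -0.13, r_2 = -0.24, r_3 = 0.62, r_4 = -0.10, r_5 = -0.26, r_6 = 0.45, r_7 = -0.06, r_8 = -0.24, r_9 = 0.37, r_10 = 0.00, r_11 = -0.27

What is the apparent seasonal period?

The largest autocorrelation is r_3 = 0.62, with weaker echoes at lags 6 (0.45) and 9 (0.37); the remaining lags stay at or below 0.00.
The dominant spike at lag 3 indicates a seasonal period of 3.

3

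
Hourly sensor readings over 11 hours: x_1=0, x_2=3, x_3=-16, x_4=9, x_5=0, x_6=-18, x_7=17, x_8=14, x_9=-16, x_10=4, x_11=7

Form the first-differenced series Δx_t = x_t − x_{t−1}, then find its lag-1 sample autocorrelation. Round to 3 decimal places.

First differences Δx: 3, -19, 25, -9, -18, 35, -3, -30, 20, 3
Mean of differences = 0.7000
Numerator Σ(Δx_t−Δx̄)(Δx_{t+1}−Δx̄) = -1781.1900
Denominator Σ(Δx_t−Δx̄)² = 3938.1000
r_1(Δx) = -1781.1900 / 3938.1000 = -0.452

-0.452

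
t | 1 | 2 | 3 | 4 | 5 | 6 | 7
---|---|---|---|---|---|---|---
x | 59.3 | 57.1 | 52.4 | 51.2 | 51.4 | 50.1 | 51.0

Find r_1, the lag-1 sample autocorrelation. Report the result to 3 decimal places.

0.513

Mean x̄ = (59.3 + 57.1 + 52.4 + 51.2 + 51.4 + 50.1 + 51.0)/7 = 53.2143
Σ(x_t−x̄)(x_{t+1}−x̄) = (23.6473) + (-3.1641) + (1.6402) + (3.6545) + (5.6502) + (6.8959) = 38.3241
Denominator Σ(x_t−x̄)² = 74.7486
r_1 = 38.3241 / 74.7486 = 0.513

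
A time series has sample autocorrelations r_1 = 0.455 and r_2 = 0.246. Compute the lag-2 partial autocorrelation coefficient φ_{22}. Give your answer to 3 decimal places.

φ_{22} = (r_2 − r_1²) / (1 − r_1²)
r_1² = (0.455)² = 0.207025
Numerator = 0.246 − 0.2070 = 0.0390; denominator = 1 − 0.2070 = 0.7930
φ_{22} = 0.0390 / 0.7930 = 0.049

0.049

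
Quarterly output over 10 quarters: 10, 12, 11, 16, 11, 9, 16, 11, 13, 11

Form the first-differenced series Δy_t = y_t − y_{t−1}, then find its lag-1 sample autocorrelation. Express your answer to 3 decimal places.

-0.604

First differences Δy: 2, -1, 5, -5, -2, 7, -5, 2, -2
Mean of differences = 0.1111
Numerator Σ(Δy_t−Δȳ)(Δy_{t+1}−Δȳ) = -85.1235
Denominator Σ(Δy_t−Δȳ)² = 140.8889
r_1(Δy) = -85.1235 / 140.8889 = -0.604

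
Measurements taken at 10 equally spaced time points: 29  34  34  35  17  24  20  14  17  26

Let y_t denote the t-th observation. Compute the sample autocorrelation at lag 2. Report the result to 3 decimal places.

0.224

Mean ȳ = (29 + 34 + 34 + 35 + 17 + 24 + 20 + 14 + 17 + 26)/10 = 25.0000
Numerator Σ_{t=1}^{8}(y_t−ȳ)(y_{t+2}−ȳ) = 124.0000
Denominator Σ(y_t−ȳ)² = 554.0000
r_2 = 124.0000 / 554.0000 = 0.224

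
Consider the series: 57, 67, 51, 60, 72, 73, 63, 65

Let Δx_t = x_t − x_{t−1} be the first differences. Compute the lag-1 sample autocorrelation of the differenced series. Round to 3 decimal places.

-0.311

First differences Δx: 10, -16, 9, 12, 1, -10, 2
Mean of differences = 1.1429
Numerator Σ(Δx_t−Δx̄)(Δx_{t+1}−Δx̄) = -210.7347
Denominator Σ(Δx_t−Δx̄)² = 676.8571
r_1(Δx) = -210.7347 / 676.8571 = -0.311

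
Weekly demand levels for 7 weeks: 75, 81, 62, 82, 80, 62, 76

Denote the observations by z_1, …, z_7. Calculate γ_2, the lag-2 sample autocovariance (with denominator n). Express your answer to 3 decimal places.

Mean z̄ = (75 + 81 + 62 + 82 + 80 + 62 + 76)/7 = 74.0000
Deviations: 1.0000, 7.0000, -12.0000, 8.0000, 6.0000, -12.0000, 2.0000
Σ_{t=1}^{5}(z_t−z̄)(z_{t+2}−z̄) = -112.0000
γ_2 = -112.0000 / 7 = -16.000

-16.000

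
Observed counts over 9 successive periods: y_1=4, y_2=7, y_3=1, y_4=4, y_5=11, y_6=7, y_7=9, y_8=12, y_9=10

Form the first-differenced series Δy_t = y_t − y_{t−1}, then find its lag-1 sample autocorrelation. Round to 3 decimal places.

-0.421

First differences Δy: 3, -6, 3, 7, -4, 2, 3, -2
Mean of differences = 0.7500
Numerator Σ(Δy_t−Δȳ)(Δy_{t+1}−Δȳ) = -55.3125
Denominator Σ(Δy_t−Δȳ)² = 131.5000
r_1(Δy) = -55.3125 / 131.5000 = -0.421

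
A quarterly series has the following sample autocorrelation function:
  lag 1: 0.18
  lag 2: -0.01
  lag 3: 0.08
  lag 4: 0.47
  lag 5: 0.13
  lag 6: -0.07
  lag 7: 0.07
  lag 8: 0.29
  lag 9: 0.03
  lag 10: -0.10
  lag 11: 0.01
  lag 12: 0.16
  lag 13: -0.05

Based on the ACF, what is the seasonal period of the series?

The largest autocorrelation is r_4 = 0.47, with a weaker echo at lag 8 (0.29); the remaining lags stay at or below 0.18.
The dominant spike at lag 4 indicates a seasonal period of 4.

4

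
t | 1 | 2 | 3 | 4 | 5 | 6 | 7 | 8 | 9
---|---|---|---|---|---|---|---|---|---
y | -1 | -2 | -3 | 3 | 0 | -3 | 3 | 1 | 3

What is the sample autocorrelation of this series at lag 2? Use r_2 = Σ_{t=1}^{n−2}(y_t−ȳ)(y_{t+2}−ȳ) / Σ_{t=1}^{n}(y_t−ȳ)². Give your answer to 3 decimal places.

Mean ȳ = (-1 − 2 − 3 + 3 + 0 − 3 + 3 + 1 + 3)/9 = 0.1111
Σ(y_t−ȳ)(y_{t+2}−ȳ) = (3.4568) + (-6.0988) + (0.3457) + (-8.9877) + (-0.3210) + (-2.7654) + (8.3457) = -6.0247
Denominator Σ(y_t−ȳ)² = 50.8889
r_2 = -6.0247 / 50.8889 = -0.118

-0.118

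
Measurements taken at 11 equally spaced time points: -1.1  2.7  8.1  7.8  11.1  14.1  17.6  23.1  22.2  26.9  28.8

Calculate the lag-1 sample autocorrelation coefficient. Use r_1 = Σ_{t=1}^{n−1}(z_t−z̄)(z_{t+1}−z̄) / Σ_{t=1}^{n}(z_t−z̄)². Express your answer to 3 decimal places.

0.704

Mean z̄ = (-1.1 + 2.7 + 8.1 + 7.8 + 11.1 + 14.1 + 17.6 + 23.1 + 22.2 + 26.9 + 28.8)/11 = 14.6636
Numerator Σ_{t=1}^{10}(z_t−z̄)(z_{t+1}−z̄) = 690.5260
Denominator Σ(z_t−z̄)² = 980.9855
r_1 = 690.5260 / 980.9855 = 0.704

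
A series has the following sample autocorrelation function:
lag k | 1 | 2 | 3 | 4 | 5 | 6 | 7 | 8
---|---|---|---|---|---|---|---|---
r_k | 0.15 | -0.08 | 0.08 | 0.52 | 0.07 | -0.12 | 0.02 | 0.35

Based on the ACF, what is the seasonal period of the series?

4

The largest autocorrelation is r_4 = 0.52, with a weaker echo at lag 8 (0.35); the remaining lags stay at or below 0.15.
The dominant spike at lag 4 indicates a seasonal period of 4.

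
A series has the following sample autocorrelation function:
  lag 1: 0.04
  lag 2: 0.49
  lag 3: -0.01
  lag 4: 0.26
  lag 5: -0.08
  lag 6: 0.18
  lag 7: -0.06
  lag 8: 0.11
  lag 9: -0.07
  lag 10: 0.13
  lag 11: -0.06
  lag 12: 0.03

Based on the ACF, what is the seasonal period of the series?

The largest autocorrelation is r_2 = 0.49, with weaker echoes at lags 4 (0.26) and 6 (0.18); the remaining lags stay at or below 0.13.
The dominant spike at lag 2 indicates a seasonal period of 2.

2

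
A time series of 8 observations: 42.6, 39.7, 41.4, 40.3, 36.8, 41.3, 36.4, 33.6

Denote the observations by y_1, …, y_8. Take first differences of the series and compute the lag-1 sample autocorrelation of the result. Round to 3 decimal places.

-0.504

First differences Δy: -2.9, 1.7, -1.1, -3.5, 4.5, -4.9, -2.8
Mean of differences = -1.2857
Numerator Σ(Δy_t−Δȳ)(Δy_{t+1}−Δȳ) = -32.9259
Denominator Σ(Δy_t−Δȳ)² = 65.2886
r_1(Δy) = -32.9259 / 65.2886 = -0.504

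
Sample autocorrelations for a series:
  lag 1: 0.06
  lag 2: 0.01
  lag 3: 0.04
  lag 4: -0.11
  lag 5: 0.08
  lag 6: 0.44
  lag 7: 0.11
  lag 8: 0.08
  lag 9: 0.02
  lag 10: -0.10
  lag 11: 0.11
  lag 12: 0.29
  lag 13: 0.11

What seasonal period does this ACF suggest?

The largest autocorrelation is r_6 = 0.44, with a weaker echo at lag 12 (0.29); the remaining lags stay at or below 0.11.
The dominant spike at lag 6 indicates a seasonal period of 6.

6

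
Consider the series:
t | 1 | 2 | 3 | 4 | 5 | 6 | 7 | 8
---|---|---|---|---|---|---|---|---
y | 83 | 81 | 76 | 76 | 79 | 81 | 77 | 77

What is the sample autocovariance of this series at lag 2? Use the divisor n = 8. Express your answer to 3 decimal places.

Mean ȳ = (83 + 81 + 76 + 76 + 79 + 81 + 77 + 77)/8 = 78.7500
Σ_{t=1}^{6}(y_t−ȳ)(y_{t+2}−ȳ) = -29.1250
γ_2 = -29.1250 / 8 = -3.641

-3.641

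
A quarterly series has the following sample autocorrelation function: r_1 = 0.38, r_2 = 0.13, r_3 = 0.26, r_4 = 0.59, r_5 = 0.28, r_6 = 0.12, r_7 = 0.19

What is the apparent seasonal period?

The largest autocorrelation is r_4 = 0.59; the remaining lags stay at or below 0.38. The elevated value at lag 1 (0.38), dropping to 0.13 at lag 2, reflects decaying short-term dependence rather than seasonality.
The dominant spike at lag 4 indicates a seasonal period of 4.

4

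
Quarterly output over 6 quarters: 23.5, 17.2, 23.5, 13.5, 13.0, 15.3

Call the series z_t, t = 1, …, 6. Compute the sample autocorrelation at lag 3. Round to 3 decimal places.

Mean z̄ = (23.5 + 17.2 + 23.5 + 13.5 + 13.0 + 15.3)/6 = 17.6667
Deviations from mean: 5.8333, -0.4667, 5.8333, -4.1667, -4.6667, -2.3667
Numerator Σ_{t=1}^{3}(z_t−z̄)(z_{t+3}−z̄) = -35.9333
Denominator Σ(z_t−z̄)² = 113.0133
r_3 = -35.9333 / 113.0133 = -0.318

-0.318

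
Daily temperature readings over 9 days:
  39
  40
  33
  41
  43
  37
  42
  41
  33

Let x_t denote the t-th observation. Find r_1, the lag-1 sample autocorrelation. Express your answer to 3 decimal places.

Mean x̄ = (39 + 40 + 33 + 41 + 43 + 37 + 42 + 41 + 33)/9 = 38.7778
Numerator Σ_{t=1}^{8}(x_t−x̄)(x_{t+1}−x̄) = -29.1605
Denominator Σ(x_t−x̄)² = 109.5556
r_1 = -29.1605 / 109.5556 = -0.266

-0.266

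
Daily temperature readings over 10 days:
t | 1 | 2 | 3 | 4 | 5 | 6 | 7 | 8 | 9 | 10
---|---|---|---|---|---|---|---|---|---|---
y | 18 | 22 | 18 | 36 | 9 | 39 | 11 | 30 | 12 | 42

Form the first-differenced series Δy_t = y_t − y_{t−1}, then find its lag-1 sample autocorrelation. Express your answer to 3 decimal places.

First differences Δy: 4, -4, 18, -27, 30, -28, 19, -18, 30
Mean of differences = 2.6667
Numerator Σ(Δy_t−Δȳ)(Δy_{t+1}−Δȳ) = -3618.4444
Denominator Σ(Δy_t−Δȳ)² = 4290.0000
r_1(Δy) = -3618.4444 / 4290.0000 = -0.843

-0.843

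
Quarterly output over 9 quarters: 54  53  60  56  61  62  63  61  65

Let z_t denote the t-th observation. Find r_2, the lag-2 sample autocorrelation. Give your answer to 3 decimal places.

Mean z̄ = (54 + 53 + 60 + 56 + 61 + 62 + 63 + 61 + 65)/9 = 59.4444
Numerator Σ_{t=1}^{7}(z_t−z̄)(z_{t+2}−z̄) = 40.4938
Denominator Σ(z_t−z̄)² = 138.2222
r_2 = 40.4938 / 138.2222 = 0.293

0.293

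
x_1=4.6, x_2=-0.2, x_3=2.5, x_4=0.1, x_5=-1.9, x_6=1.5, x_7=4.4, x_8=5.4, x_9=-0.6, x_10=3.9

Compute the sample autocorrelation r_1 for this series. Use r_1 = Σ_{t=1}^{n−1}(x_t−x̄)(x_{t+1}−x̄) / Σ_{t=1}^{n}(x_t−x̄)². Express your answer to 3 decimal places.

Mean x̄ = (4.6 − 0.2 + 2.5 + 0.1 − 1.9 + 1.5 + 4.4 + 5.4 − 0.6 + 3.9)/10 = 1.9700
Numerator Σ_{t=1}^{9}(x_t−x̄)(x_{t+1}−x̄) = -5.3749
Denominator Σ(x_t−x̄)² = 58.6010
r_1 = -5.3749 / 58.6010 = -0.092

-0.092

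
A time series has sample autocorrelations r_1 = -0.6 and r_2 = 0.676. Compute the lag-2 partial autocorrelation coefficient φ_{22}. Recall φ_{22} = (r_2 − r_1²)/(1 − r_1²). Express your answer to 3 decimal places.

0.494

φ_{22} = (r_2 − r_1²) / (1 − r_1²)
r_1² = (-0.6)² = 0.36
Numerator = 0.676 − 0.3600 = 0.3160; denominator = 1 − 0.3600 = 0.6400
φ_{22} = 0.3160 / 0.6400 = 0.494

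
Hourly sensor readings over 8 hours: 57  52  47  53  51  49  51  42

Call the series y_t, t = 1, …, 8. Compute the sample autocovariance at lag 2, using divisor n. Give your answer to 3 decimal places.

Mean ȳ = (57 + 52 + 47 + 53 + 51 + 49 + 51 + 42)/8 = 50.2500
Deviations: 6.7500, 1.7500, -3.2500, 2.7500, 0.7500, -1.2500, 0.7500, -8.2500
Σ_{t=1}^{6}(y_t−ȳ)(y_{t+2}−ȳ) = -12.1250
γ_2 = -12.1250 / 8 = -1.516

-1.516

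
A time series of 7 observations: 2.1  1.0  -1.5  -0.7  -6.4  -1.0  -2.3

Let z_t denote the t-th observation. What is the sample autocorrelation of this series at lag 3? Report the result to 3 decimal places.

Mean z̄ = (2.1 + 1.0 − 1.5 − 0.7 − 6.4 − 1.0 − 2.3)/7 = -1.2571
Σ(z_t−z̄)(z_{t+3}−z̄) = (1.8704) + (-11.6082) + (-0.0624) + (-0.5810) = -10.3812
Denominator Σ(z_t−z̄)² = 44.3371
r_3 = -10.3812 / 44.3371 = -0.234

-0.234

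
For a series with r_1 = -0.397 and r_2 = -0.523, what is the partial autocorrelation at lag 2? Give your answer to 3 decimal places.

-0.808

φ_{22} = (r_2 − r_1²) / (1 − r_1²)
r_1² = (-0.397)² = 0.157609
Numerator = -0.523 − 0.1576 = -0.6806; denominator = 1 − 0.1576 = 0.8424
φ_{22} = -0.6806 / 0.8424 = -0.808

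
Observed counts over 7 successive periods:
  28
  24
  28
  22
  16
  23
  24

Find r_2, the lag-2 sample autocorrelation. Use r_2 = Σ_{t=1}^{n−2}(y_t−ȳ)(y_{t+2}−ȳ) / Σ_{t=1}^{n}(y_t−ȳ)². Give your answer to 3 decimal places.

-0.170

Mean ȳ = (28 + 24 + 28 + 22 + 16 + 23 + 24)/7 = 23.5714
Σ(y_t−ȳ)(y_{t+2}−ȳ) = (19.6122) + (-0.6735) + (-33.5306) + (0.8980) + (-3.2449) = -16.9388
Denominator Σ(y_t−ȳ)² = 99.7143
r_2 = -16.9388 / 99.7143 = -0.170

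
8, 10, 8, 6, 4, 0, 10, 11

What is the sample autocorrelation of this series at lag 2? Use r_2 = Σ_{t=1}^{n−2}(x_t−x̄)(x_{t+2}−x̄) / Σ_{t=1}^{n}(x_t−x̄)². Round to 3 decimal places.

-0.356

Mean x̄ = (8 + 10 + 8 + 6 + 4 + 0 + 10 + 11)/8 = 7.1250
Deviations from mean: 0.8750, 2.8750, 0.8750, -1.1250, -3.1250, -7.1250, 2.8750, 3.8750
Numerator Σ_{t=1}^{6}(x_t−x̄)(x_{t+2}−x̄) = -33.7813
Denominator Σ(x_t−x̄)² = 94.8750
r_2 = -33.7813 / 94.8750 = -0.356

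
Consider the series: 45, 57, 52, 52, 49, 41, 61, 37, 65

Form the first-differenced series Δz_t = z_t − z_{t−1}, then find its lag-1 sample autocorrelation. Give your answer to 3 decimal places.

-0.668

First differences Δz: 12, -5, 0, -3, -8, 20, -24, 28
Mean of differences = 2.5000
Numerator Σ(Δz_t−Δz̄)(Δz_{t+1}−Δz̄) = -1304.2500
Denominator Σ(Δz_t−Δz̄)² = 1952.0000
r_1(Δz) = -1304.2500 / 1952.0000 = -0.668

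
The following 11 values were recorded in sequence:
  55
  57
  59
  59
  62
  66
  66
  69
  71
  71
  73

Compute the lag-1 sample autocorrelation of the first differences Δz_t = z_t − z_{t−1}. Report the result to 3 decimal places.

First differences Δz: 2, 2, 0, 3, 4, 0, 3, 2, 0, 2
Mean of differences = 1.8000
Numerator Σ(Δz_t−Δz̄)(Δz_{t+1}−Δz̄) = -6.4400
Denominator Σ(Δz_t−Δz̄)² = 17.6000
r_1(Δz) = -6.4400 / 17.6000 = -0.366

-0.366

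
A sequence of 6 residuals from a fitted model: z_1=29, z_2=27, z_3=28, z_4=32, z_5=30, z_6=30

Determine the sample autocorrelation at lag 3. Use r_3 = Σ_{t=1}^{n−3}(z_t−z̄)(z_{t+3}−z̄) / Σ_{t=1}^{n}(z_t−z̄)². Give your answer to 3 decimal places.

Mean z̄ = (29 + 27 + 28 + 32 + 30 + 30)/6 = 29.3333
Numerator Σ_{t=1}^{3}(z_t−z̄)(z_{t+3}−z̄) = -3.3333
Denominator Σ(z_t−z̄)² = 15.3333
r_3 = -3.3333 / 15.3333 = -0.217

-0.217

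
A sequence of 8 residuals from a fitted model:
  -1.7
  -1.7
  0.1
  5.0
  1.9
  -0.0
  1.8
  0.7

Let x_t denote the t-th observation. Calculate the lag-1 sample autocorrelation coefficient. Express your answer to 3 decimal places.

Mean x̄ = (-1.7 − 1.7 + 0.1 + 5.0 + 1.9 − 0.0 + 1.8 + 0.7)/8 = 0.7625
Deviations from mean: -2.4625, -2.4625, -0.6625, 4.2375, 1.1375, -0.7625, 1.0375, -0.0625
Numerator Σ_{t=1}^{7}(x_t−x̄)(x_{t+1}−x̄) = 7.9848
Denominator Σ(x_t−x̄)² = 33.4788
r_1 = 7.9848 / 33.4788 = 0.239

0.239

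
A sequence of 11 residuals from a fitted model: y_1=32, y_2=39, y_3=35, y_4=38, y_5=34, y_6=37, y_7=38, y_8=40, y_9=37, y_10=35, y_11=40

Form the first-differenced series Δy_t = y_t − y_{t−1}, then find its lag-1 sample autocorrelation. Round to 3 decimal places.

-0.490

First differences Δy: 7, -4, 3, -4, 3, 1, 2, -3, -2, 5
Mean of differences = 0.8000
Numerator Σ(Δy_t−Δȳ)(Δy_{t+1}−Δȳ) = -66.4400
Denominator Σ(Δy_t−Δȳ)² = 135.6000
r_1(Δy) = -66.4400 / 135.6000 = -0.490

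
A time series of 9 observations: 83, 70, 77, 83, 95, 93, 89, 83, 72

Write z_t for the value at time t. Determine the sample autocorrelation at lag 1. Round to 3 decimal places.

0.429

Mean z̄ = (83 + 70 + 77 + 83 + 95 + 93 + 89 + 83 + 72)/9 = 82.7778
Numerator Σ_{t=1}^{8}(z_t−z̄)(z_{t+1}−z̄) = 259.9506
Denominator Σ(z_t−z̄)² = 605.5556
r_1 = 259.9506 / 605.5556 = 0.429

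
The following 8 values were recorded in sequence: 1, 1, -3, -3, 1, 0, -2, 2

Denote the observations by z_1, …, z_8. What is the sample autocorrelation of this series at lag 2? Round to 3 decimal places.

-0.472

Mean z̄ = (1 + 1 − 3 − 3 + 1 + 0 − 2 + 2)/8 = -0.3750
Deviations from mean: 1.3750, 1.3750, -2.6250, -2.6250, 1.3750, 0.3750, -1.6250, 2.3750
Numerator Σ_{t=1}^{6}(z_t−z̄)(z_{t+2}−z̄) = -13.1563
Denominator Σ(z_t−z̄)² = 27.8750
r_2 = -13.1563 / 27.8750 = -0.472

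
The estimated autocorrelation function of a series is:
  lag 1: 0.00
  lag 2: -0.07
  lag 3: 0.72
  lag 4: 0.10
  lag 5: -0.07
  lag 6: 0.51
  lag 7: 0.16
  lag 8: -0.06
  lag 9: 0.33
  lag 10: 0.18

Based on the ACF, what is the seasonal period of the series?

The largest autocorrelation is r_3 = 0.72, with weaker echoes at lags 6 (0.51) and 9 (0.33); the remaining lags stay at or below 0.18.
The dominant spike at lag 3 indicates a seasonal period of 3.

3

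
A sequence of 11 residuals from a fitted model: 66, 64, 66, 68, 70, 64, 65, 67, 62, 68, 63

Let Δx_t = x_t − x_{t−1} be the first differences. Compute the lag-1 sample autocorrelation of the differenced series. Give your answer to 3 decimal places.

-0.569

First differences Δx: -2, 2, 2, 2, -6, 1, 2, -5, 6, -5
Mean of differences = -0.3000
Numerator Σ(Δx_t−Δx̄)(Δx_{t+1}−Δx̄) = -80.8900
Denominator Σ(Δx_t−Δx̄)² = 142.1000
r_1(Δx) = -80.8900 / 142.1000 = -0.569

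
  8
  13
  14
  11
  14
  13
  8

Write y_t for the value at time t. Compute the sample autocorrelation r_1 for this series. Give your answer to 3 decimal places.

-0.145

Mean ȳ = (8 + 13 + 14 + 11 + 14 + 13 + 8)/7 = 11.5714
Deviations from mean: -3.5714, 1.4286, 2.4286, -0.5714, 2.4286, 1.4286, -3.5714
Σ(y_t−ȳ)(y_{t+1}−ȳ) = (-5.1020) + (3.4694) + (-1.3878) + (-1.3878) + (3.4694) + (-5.1020) = -6.0408
Denominator Σ(y_t−ȳ)² = 41.7143
r_1 = -6.0408 / 41.7143 = -0.145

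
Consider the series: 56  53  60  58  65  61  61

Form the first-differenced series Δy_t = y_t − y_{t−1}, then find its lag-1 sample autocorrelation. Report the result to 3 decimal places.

-0.687

First differences Δy: -3, 7, -2, 7, -4, 0
Mean of differences = 0.8333
Numerator Σ(Δy_t−Δȳ)(Δy_{t+1}−Δȳ) = -84.3611
Denominator Σ(Δy_t−Δȳ)² = 122.8333
r_1(Δy) = -84.3611 / 122.8333 = -0.687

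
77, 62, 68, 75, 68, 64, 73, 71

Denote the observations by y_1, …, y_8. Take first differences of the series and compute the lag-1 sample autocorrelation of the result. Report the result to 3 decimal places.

-0.251

First differences Δy: -15, 6, 7, -7, -4, 9, -2
Mean of differences = -0.8571
Numerator Σ(Δy_t−Δȳ)(Δy_{t+1}−Δȳ) = -114.3061
Denominator Σ(Δy_t−Δȳ)² = 454.8571
r_1(Δy) = -114.3061 / 454.8571 = -0.251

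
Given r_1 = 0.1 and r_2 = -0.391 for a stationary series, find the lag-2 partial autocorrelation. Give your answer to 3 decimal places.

φ_{22} = (r_2 − r_1²) / (1 − r_1²)
r_1² = (0.1)² = 0.01
Numerator = -0.391 − 0.0100 = -0.4010; denominator = 1 − 0.0100 = 0.9900
φ_{22} = -0.4010 / 0.9900 = -0.405

-0.405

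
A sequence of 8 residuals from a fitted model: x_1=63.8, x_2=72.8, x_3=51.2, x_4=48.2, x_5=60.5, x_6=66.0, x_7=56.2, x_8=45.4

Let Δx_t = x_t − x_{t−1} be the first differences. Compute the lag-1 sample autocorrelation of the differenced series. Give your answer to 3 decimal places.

First differences Δx: 9.0, -21.6, -3.0, 12.3, 5.5, -9.8, -10.8
Mean of differences = -2.6286
Numerator Σ(Δx_t−Δx̄)(Δx_{t+1}−Δx̄) = -97.4537
Denominator Σ(Δx_t−Δx̄)² = 902.4143
r_1(Δx) = -97.4537 / 902.4143 = -0.108

-0.108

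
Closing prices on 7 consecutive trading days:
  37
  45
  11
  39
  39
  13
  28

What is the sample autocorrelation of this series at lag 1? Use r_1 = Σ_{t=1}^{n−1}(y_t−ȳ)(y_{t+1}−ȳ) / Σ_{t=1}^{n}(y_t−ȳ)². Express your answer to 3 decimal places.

Mean ȳ = (37 + 45 + 11 + 39 + 39 + 13 + 28)/7 = 30.2857
Deviations from mean: 6.7143, 14.7143, -19.2857, 8.7143, 8.7143, -17.2857, -2.2857
Numerator Σ_{t=1}^{6}(y_t−ȳ)(y_{t+1}−ȳ) = -388.2245
Denominator Σ(y_t−ȳ)² = 1089.4286
r_1 = -388.2245 / 1089.4286 = -0.356

-0.356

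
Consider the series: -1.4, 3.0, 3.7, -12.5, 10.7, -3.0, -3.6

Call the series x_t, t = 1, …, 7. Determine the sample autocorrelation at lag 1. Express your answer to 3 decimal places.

-0.613

Mean x̄ = (-1.4 + 3.0 + 3.7 − 12.5 + 10.7 − 3.0 − 3.6)/7 = -0.4429
Deviations from mean: -0.9571, 3.4429, 4.1429, -12.0571, 11.1429, -2.5571, -3.1571
Numerator Σ_{t=1}^{6}(x_t−x̄)(x_{t+1}−x̄) = -193.7547
Denominator Σ(x_t−x̄)² = 315.9771
r_1 = -193.7547 / 315.9771 = -0.613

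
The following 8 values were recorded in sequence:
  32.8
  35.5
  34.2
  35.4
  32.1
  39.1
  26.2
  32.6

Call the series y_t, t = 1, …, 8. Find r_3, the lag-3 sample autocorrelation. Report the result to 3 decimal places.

-0.133

Mean ȳ = (32.8 + 35.5 + 34.2 + 35.4 + 32.1 + 39.1 + 26.2 + 32.6)/8 = 33.4875
Deviations from mean: -0.6875, 2.0125, 0.7125, 1.9125, -1.3875, 5.6125, -7.2875, -0.8875
Σ(y_t−ȳ)(y_{t+3}−ȳ) = (-1.3148) + (-2.7923) + (3.9989) + (-13.9373) + (1.2314) = -12.8142
Denominator Σ(y_t−ȳ)² = 96.0088
r_3 = -12.8142 / 96.0088 = -0.133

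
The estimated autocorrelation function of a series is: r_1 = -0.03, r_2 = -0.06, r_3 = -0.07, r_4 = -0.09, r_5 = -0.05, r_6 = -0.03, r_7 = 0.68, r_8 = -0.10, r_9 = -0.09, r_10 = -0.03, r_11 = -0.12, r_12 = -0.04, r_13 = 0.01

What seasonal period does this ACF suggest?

The largest autocorrelation is r_7 = 0.68; the remaining lags stay at or below 0.01.
The dominant spike at lag 7 indicates a seasonal period of 7.

7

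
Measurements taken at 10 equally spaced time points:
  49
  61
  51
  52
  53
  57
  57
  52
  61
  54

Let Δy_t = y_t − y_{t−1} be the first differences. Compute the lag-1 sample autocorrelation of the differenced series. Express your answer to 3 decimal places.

-0.563

First differences Δy: 12, -10, 1, 1, 4, 0, -5, 9, -7
Mean of differences = 0.5556
Numerator Σ(Δy_t−Δȳ)(Δy_{t+1}−Δȳ) = -233.3086
Denominator Σ(Δy_t−Δȳ)² = 414.2222
r_1(Δy) = -233.3086 / 414.2222 = -0.563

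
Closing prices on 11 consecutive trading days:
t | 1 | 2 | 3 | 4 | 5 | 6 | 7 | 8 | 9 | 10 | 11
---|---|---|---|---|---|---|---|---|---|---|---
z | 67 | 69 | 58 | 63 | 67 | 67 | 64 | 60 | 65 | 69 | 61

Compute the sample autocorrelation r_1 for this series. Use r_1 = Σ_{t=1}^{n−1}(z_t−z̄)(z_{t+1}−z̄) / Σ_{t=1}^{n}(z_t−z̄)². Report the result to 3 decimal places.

Mean z̄ = (67 + 69 + 58 + 63 + 67 + 67 + 64 + 60 + 65 + 69 + 61)/11 = 64.5455
Numerator Σ_{t=1}^{10}(z_t−z̄)(z_{t+1}−z̄) = -20.5702
Denominator Σ(z_t−z̄)² = 136.7273
r_1 = -20.5702 / 136.7273 = -0.150

-0.150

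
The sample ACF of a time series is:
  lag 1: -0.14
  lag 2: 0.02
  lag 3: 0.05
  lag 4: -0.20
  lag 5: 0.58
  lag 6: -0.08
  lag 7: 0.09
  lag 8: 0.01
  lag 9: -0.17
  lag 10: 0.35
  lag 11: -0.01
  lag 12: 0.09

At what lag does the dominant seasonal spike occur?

The largest autocorrelation is r_5 = 0.58, with a weaker echo at lag 10 (0.35); the remaining lags stay at or below 0.09.
The dominant spike at lag 5 indicates a seasonal period of 5.

5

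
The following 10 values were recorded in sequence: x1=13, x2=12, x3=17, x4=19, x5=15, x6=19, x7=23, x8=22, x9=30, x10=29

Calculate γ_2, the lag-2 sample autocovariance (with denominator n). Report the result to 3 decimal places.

7.548

Mean x̄ = (13 + 12 + 17 + 19 + 15 + 19 + 23 + 22 + 30 + 29)/10 = 19.9000
Σ_{t=1}^{8}(x_t−x̄)(x_{t+2}−x̄) = 75.4800
γ_2 = 75.4800 / 10 = 7.548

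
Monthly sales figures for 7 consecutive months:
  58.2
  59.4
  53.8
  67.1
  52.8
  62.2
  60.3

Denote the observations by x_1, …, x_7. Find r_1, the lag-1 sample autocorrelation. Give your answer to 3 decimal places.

Mean x̄ = (58.2 + 59.4 + 53.8 + 67.1 + 52.8 + 62.2 + 60.3)/7 = 59.1143
Deviations from mean: -0.9143, 0.2857, -5.3143, 7.9857, -6.3143, 3.0857, 1.1857
Σ(x_t−x̄)(x_{t+1}−x̄) = (-0.2612) + (-1.5184) + (-42.4384) + (-50.4241) + (-19.4841) + (3.6588) = -110.4673
Denominator Σ(x_t−x̄)² = 143.7286
r_1 = -110.4673 / 143.7286 = -0.769

-0.769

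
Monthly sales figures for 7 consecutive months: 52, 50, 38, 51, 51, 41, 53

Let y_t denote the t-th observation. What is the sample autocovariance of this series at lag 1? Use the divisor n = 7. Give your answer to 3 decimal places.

-12.714

Mean ȳ = (52 + 50 + 38 + 51 + 51 + 41 + 53)/7 = 48.0000
Σ_{t=1}^{6}(y_t−ȳ)(y_{t+1}−ȳ) = -89.0000
γ_1 = -89.0000 / 7 = -12.714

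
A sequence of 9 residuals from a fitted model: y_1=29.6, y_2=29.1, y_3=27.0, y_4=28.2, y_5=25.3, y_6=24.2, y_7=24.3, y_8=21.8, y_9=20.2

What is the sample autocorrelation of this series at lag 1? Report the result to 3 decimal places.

0.588

Mean ȳ = (29.6 + 29.1 + 27.0 + 28.2 + 25.3 + 24.2 + 24.3 + 21.8 + 20.2)/9 = 25.5222
Numerator Σ_{t=1}^{8}(y_t−ȳ)(y_{t+1}−ȳ) = 49.5084
Denominator Σ(y_t−ȳ)² = 84.2556
r_1 = 49.5084 / 84.2556 = 0.588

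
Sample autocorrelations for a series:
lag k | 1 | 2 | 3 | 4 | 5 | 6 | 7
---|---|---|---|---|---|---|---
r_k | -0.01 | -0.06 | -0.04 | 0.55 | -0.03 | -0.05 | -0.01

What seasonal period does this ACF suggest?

4

The largest autocorrelation is r_4 = 0.55; the remaining lags stay at or below -0.01.
The dominant spike at lag 4 indicates a seasonal period of 4.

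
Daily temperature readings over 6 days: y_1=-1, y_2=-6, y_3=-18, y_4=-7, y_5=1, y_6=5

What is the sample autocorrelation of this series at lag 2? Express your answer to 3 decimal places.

Mean ȳ = (-1 − 6 − 18 − 7 + 1 + 5)/6 = -4.3333
Σ(y_t−ȳ)(y_{t+2}−ȳ) = (-45.5556) + (4.4444) + (-72.8889) + (-24.8889) = -138.8889
Denominator Σ(y_t−ȳ)² = 323.3333
r_2 = -138.8889 / 323.3333 = -0.430

-0.430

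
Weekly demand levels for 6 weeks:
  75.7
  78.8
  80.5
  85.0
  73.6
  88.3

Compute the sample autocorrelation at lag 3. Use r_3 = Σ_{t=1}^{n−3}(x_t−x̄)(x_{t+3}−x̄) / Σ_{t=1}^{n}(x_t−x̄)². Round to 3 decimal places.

-0.065

Mean x̄ = (75.7 + 78.8 + 80.5 + 85.0 + 73.6 + 88.3)/6 = 80.3167
Deviations from mean: -4.6167, -1.5167, 0.1833, 4.6833, -6.7167, 7.9833
Numerator Σ_{t=1}^{3}(x_t−x̄)(x_{t+3}−x̄) = -9.9708
Denominator Σ(x_t−x̄)² = 154.4283
r_3 = -9.9708 / 154.4283 = -0.065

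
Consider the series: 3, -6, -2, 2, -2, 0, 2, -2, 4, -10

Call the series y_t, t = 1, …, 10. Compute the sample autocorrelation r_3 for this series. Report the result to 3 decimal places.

0.027

Mean ȳ = (3 − 6 − 2 + 2 − 2 + 0 + 2 − 2 + 4 − 10)/10 = -1.1000
Σ(y_t−ȳ)(y_{t+3}−ȳ) = (12.7100) + (4.4100) + (-0.9900) + (9.6100) + (0.8100) + (5.6100) + (-27.5900) = 4.5700
Denominator Σ(y_t−ȳ)² = 168.9000
r_3 = 4.5700 / 168.9000 = 0.027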